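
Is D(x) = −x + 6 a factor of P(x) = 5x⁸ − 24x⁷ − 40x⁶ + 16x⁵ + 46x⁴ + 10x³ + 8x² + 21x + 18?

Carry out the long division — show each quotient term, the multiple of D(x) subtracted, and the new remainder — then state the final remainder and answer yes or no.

Step 1: lead(5x⁸ − 24x⁷ − 40x⁶ + 16x⁵ + 46x⁴ + 10x³ + 8x² + 21x + 18) ÷ lead(D) = 5x⁸ ÷ −x = −5x⁷. Subtract (−5x⁷)·D = 5x⁸ − 30x⁷. Remainder: 6x⁷ − 40x⁶ + 16x⁵ + 46x⁴ + 10x³ + 8x² + 21x + 18.
Step 2: lead(6x⁷ − 40x⁶ + 16x⁵ + 46x⁴ + 10x³ + 8x² + 21x + 18) ÷ lead(D) = 6x⁷ ÷ −x = −6x⁶. Subtract (−6x⁶)·D = 6x⁷ − 36x⁶. Remainder: −4x⁶ + 16x⁵ + 46x⁴ + 10x³ + 8x² + 21x + 18.
Step 3: lead(−4x⁶ + 16x⁵ + 46x⁴ + 10x³ + 8x² + 21x + 18) ÷ lead(D) = −4x⁶ ÷ −x = 4x⁵. Subtract (4x⁵)·D = −4x⁶ + 24x⁵. Remainder: −8x⁵ + 46x⁴ + 10x³ + 8x² + 21x + 18.
Step 4: lead(−8x⁵ + 46x⁴ + 10x³ + 8x² + 21x + 18) ÷ lead(D) = −8x⁵ ÷ −x = 8x⁴. Subtract (8x⁴)·D = −8x⁵ + 48x⁴. Remainder: −2x⁴ + 10x³ + 8x² + 21x + 18.
Step 5: lead(−2x⁴ + 10x³ + 8x² + 21x + 18) ÷ lead(D) = −2x⁴ ÷ −x = 2x³. Subtract (2x³)·D = −2x⁴ + 12x³. Remainder: −2x³ + 8x² + 21x + 18.
Step 6: lead(−2x³ + 8x² + 21x + 18) ÷ lead(D) = −2x³ ÷ −x = 2x². Subtract (2x²)·D = −2x³ + 12x². Remainder: −4x² + 21x + 18.
Step 7: lead(−4x² + 21x + 18) ÷ lead(D) = −4x² ÷ −x = 4x. Subtract (4x)·D = −4x² + 24x. Remainder: −3x + 18.
Step 8: lead(−3x + 18) ÷ lead(D) = −3x ÷ −x = 3. Subtract (3)·D = −3x + 18. Remainder: 0.

R(x) = 0, so D(x) is a factor of P(x). yes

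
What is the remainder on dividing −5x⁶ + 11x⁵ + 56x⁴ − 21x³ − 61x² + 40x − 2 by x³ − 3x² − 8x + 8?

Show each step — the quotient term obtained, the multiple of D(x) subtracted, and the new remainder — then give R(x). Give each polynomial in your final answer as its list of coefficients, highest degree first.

Step 1: lead(−5x⁶ + 11x⁵ + 56x⁴ − 21x³ − 61x² + 40x − 2) ÷ lead(D) = −5x⁶ ÷ x³ = −5x³. Subtract (−5x³)·D = −5x⁶ + 15x⁵ + 40x⁴ − 40x³. Remainder: −4x⁵ + 16x⁴ + 19x³ − 61x² + 40x − 2.
Step 2: lead(−4x⁵ + 16x⁴ + 19x³ − 61x² + 40x − 2) ÷ lead(D) = −4x⁵ ÷ x³ = −4x². Subtract (−4x²)·D = −4x⁵ + 12x⁴ + 32x³ − 32x². Remainder: 4x⁴ − 13x³ − 29x² + 40x − 2.
Step 3: lead(4x⁴ − 13x³ − 29x² + 40x − 2) ÷ lead(D) = 4x⁴ ÷ x³ = 4x. Subtract (4x)·D = 4x⁴ − 12x³ − 32x² + 32x. Remainder: −x³ + 3x² + 8x − 2.
Step 4: lead(−x³ + 3x² + 8x − 2) ÷ lead(D) = −x³ ÷ x³ = −1. Subtract (−1)·D = −x³ + 3x² + 8x − 8. Remainder: 6.

R = [6]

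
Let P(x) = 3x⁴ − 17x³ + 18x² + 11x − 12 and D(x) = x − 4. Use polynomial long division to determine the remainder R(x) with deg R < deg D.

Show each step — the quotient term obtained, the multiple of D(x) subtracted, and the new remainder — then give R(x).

Step 1: lead(3x⁴ − 17x³ + 18x² + 11x − 12) ÷ lead(D) = 3x⁴ ÷ x = 3x³. Subtract (3x³)·D = 3x⁴ − 12x³. Remainder: −5x³ + 18x² + 11x − 12.
Step 2: lead(−5x³ + 18x² + 11x − 12) ÷ lead(D) = −5x³ ÷ x = −5x². Subtract (−5x²)·D = −5x³ + 20x². Remainder: −2x² + 11x − 12.
Step 3: lead(−2x² + 11x − 12) ÷ lead(D) = −2x² ÷ x = −2x. Subtract (−2x)·D = −2x² + 8x. Remainder: 3x − 12.
Step 4: lead(3x − 12) ÷ lead(D) = 3x ÷ x = 3. Subtract (3)·D = 3x − 12. Remainder: 0.

R(x) = 0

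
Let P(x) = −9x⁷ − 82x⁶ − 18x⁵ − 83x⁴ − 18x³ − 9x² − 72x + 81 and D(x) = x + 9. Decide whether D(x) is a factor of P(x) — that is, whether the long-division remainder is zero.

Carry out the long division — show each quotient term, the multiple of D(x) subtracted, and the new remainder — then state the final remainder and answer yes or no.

Step 1: lead(−9x⁷ − 82x⁶ − 18x⁵ − 83x⁴ − 18x³ − 9x² − 72x + 81) ÷ lead(D) = −9x⁷ ÷ x = −9x⁶. Subtract (−9x⁶)·D = −9x⁷ − 81x⁶. Remainder: −x⁶ − 18x⁵ − 83x⁴ − 18x³ − 9x² − 72x + 81.
Step 2: lead(−x⁶ − 18x⁵ − 83x⁴ − 18x³ − 9x² − 72x + 81) ÷ lead(D) = −x⁶ ÷ x = −x⁵. Subtract (−x⁵)·D = −x⁶ − 9x⁵. Remainder: −9x⁵ − 83x⁴ − 18x³ − 9x² − 72x + 81.
Step 3: lead(−9x⁵ − 83x⁴ − 18x³ − 9x² − 72x + 81) ÷ lead(D) = −9x⁵ ÷ x = −9x⁴. Subtract (−9x⁴)·D = −9x⁵ − 81x⁴. Remainder: −2x⁴ − 18x³ − 9x² − 72x + 81.
Step 4: lead(−2x⁴ − 18x³ − 9x² − 72x + 81) ÷ lead(D) = −2x⁴ ÷ x = −2x³. Subtract (−2x³)·D = −2x⁴ − 18x³. Remainder: −9x² − 72x + 81.
Step 5: lead(−9x² − 72x + 81) ÷ lead(D) = −9x² ÷ x = −9x. Subtract (−9x)·D = −9x² − 81x. Remainder: 9x + 81.
Step 6: lead(9x + 81) ÷ lead(D) = 9x ÷ x = 9. Subtract (9)·D = 9x + 81. Remainder: 0.

R(x) = 0, so D(x) is a factor of P(x). yes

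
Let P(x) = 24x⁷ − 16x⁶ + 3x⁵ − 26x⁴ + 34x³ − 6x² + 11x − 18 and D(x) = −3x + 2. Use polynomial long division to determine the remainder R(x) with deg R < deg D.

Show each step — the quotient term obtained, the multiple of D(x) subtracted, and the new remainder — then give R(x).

R(x) = −8

Step 1: lead(24x⁷ − 16x⁶ + 3x⁵ − 26x⁴ + 34x³ − 6x² + 11x − 18) ÷ lead(D) = 24x⁷ ÷ −3x = −8x⁶. Subtract (−8x⁶)·D = 24x⁷ − 16x⁶. Remainder: 3x⁵ − 26x⁴ + 34x³ − 6x² + 11x − 18.
Step 2: lead(3x⁵ − 26x⁴ + 34x³ − 6x² + 11x − 18) ÷ lead(D) = 3x⁵ ÷ −3x = −x⁴. Subtract (−x⁴)·D = 3x⁵ − 2x⁴. Remainder: −24x⁴ + 34x³ − 6x² + 11x − 18.
Step 3: lead(−24x⁴ + 34x³ − 6x² + 11x − 18) ÷ lead(D) = −24x⁴ ÷ −3x = 8x³. Subtract (8x³)·D = −24x⁴ + 16x³. Remainder: 18x³ − 6x² + 11x − 18.
Step 4: lead(18x³ − 6x² + 11x − 18) ÷ lead(D) = 18x³ ÷ −3x = −6x². Subtract (−6x²)·D = 18x³ − 12x². Remainder: 6x² + 11x − 18.
Step 5: lead(6x² + 11x − 18) ÷ lead(D) = 6x² ÷ −3x = −2x. Subtract (−2x)·D = 6x² − 4x. Remainder: 15x − 18.
Step 6: lead(15x − 18) ÷ lead(D) = 15x ÷ −3x = −5. Subtract (−5)·D = 15x − 10. Remainder: −8.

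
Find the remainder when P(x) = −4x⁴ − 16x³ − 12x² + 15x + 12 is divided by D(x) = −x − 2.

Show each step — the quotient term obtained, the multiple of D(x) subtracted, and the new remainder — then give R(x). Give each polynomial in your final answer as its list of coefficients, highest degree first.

Step 1: lead(−4x⁴ − 16x³ − 12x² + 15x + 12) ÷ lead(D) = −4x⁴ ÷ −x = 4x³. Subtract (4x³)·D = −4x⁴ − 8x³. Remainder: −8x³ − 12x² + 15x + 12.
Step 2: lead(−8x³ − 12x² + 15x + 12) ÷ lead(D) = −8x³ ÷ −x = 8x². Subtract (8x²)·D = −8x³ − 16x². Remainder: 4x² + 15x + 12.
Step 3: lead(4x² + 15x + 12) ÷ lead(D) = 4x² ÷ −x = −4x. Subtract (−4x)·D = 4x² + 8x. Remainder: 7x + 12.
Step 4: lead(7x + 12) ÷ lead(D) = 7x ÷ −x = −7. Subtract (−7)·D = 7x + 14. Remainder: −2.

R = [-2]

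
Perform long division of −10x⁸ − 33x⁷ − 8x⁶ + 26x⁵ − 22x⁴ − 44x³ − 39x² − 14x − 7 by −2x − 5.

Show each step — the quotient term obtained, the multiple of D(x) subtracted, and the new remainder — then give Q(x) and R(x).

Step 1: lead(−10x⁸ − 33x⁷ − 8x⁶ + 26x⁵ − 22x⁴ − 44x³ − 39x² − 14x − 7) ÷ lead(D) = −10x⁸ ÷ −2x = 5x⁷. Subtract (5x⁷)·D = −10x⁸ − 25x⁷. Remainder: −8x⁷ − 8x⁶ + 26x⁵ − 22x⁴ − 44x³ − 39x² − 14x − 7.
Step 2: lead(−8x⁷ − 8x⁶ + 26x⁵ − 22x⁴ − 44x³ − 39x² − 14x − 7) ÷ lead(D) = −8x⁷ ÷ −2x = 4x⁶. Subtract (4x⁶)·D = −8x⁷ − 20x⁶. Remainder: 12x⁶ + 26x⁵ − 22x⁴ − 44x³ − 39x² − 14x − 7.
Step 3: lead(12x⁶ + 26x⁵ − 22x⁴ − 44x³ − 39x² − 14x − 7) ÷ lead(D) = 12x⁶ ÷ −2x = −6x⁵. Subtract (−6x⁵)·D = 12x⁶ + 30x⁵. Remainder: −4x⁵ − 22x⁴ − 44x³ − 39x² − 14x − 7.
Step 4: lead(−4x⁵ − 22x⁴ − 44x³ − 39x² − 14x − 7) ÷ lead(D) = −4x⁵ ÷ −2x = 2x⁴. Subtract (2x⁴)·D = −4x⁵ − 10x⁴. Remainder: −12x⁴ − 44x³ − 39x² − 14x − 7.
Step 5: lead(−12x⁴ − 44x³ − 39x² − 14x − 7) ÷ lead(D) = −12x⁴ ÷ −2x = 6x³. Subtract (6x³)·D = −12x⁴ − 30x³. Remainder: −14x³ − 39x² − 14x − 7.
Step 6: lead(−14x³ − 39x² − 14x − 7) ÷ lead(D) = −14x³ ÷ −2x = 7x². Subtract (7x²)·D = −14x³ − 35x². Remainder: −4x² − 14x − 7.
Step 7: lead(−4x² − 14x − 7) ÷ lead(D) = −4x² ÷ −2x = 2x. Subtract (2x)·D = −4x² − 10x. Remainder: −4x − 7.
Step 8: lead(−4x − 7) ÷ lead(D) = −4x ÷ −2x = 2. Subtract (2)·D = −4x − 10. Remainder: 3.

Q(x) = 5x⁷ + 4x⁶ − 6x⁵ + 2x⁴ + 6x³ + 7x² + 2x + 2; R(x) = 3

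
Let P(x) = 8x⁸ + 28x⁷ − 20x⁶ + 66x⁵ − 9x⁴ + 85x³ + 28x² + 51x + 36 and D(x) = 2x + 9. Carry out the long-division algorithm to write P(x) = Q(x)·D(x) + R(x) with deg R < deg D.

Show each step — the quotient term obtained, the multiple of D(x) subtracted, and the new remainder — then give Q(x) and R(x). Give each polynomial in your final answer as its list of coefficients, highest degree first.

Step 1: lead(8x⁸ + 28x⁷ − 20x⁶ + 66x⁵ − 9x⁴ + 85x³ + 28x² + 51x + 36) ÷ lead(D) = 8x⁸ ÷ 2x = 4x⁷. Subtract (4x⁷)·D = 8x⁸ + 36x⁷. Remainder: −8x⁷ − 20x⁶ + 66x⁵ − 9x⁴ + 85x³ + 28x² + 51x + 36.
Step 2: lead(−8x⁷ − 20x⁶ + 66x⁵ − 9x⁴ + 85x³ + 28x² + 51x + 36) ÷ lead(D) = −8x⁷ ÷ 2x = −4x⁶. Subtract (−4x⁶)·D = −8x⁷ − 36x⁶. Remainder: 16x⁶ + 66x⁵ − 9x⁴ + 85x³ + 28x² + 51x + 36.
Step 3: lead(16x⁶ + 66x⁵ − 9x⁴ + 85x³ + 28x² + 51x + 36) ÷ lead(D) = 16x⁶ ÷ 2x = 8x⁵. Subtract (8x⁵)·D = 16x⁶ + 72x⁵. Remainder: −6x⁵ − 9x⁴ + 85x³ + 28x² + 51x + 36.
Step 4: lead(−6x⁵ − 9x⁴ + 85x³ + 28x² + 51x + 36) ÷ lead(D) = −6x⁵ ÷ 2x = −3x⁴. Subtract (−3x⁴)·D = −6x⁵ − 27x⁴. Remainder: 18x⁴ + 85x³ + 28x² + 51x + 36.
Step 5: lead(18x⁴ + 85x³ + 28x² + 51x + 36) ÷ lead(D) = 18x⁴ ÷ 2x = 9x³. Subtract (9x³)·D = 18x⁴ + 81x³. Remainder: 4x³ + 28x² + 51x + 36.
Step 6: lead(4x³ + 28x² + 51x + 36) ÷ lead(D) = 4x³ ÷ 2x = 2x². Subtract (2x²)·D = 4x³ + 18x². Remainder: 10x² + 51x + 36.
Step 7: lead(10x² + 51x + 36) ÷ lead(D) = 10x² ÷ 2x = 5x. Subtract (5x)·D = 10x² + 45x. Remainder: 6x + 36.
Step 8: lead(6x + 36) ÷ lead(D) = 6x ÷ 2x = 3. Subtract (3)·D = 6x + 27. Remainder: 9.

Q = [4, -4, 8, -3, 9, 2, 5, 3]; R = [9]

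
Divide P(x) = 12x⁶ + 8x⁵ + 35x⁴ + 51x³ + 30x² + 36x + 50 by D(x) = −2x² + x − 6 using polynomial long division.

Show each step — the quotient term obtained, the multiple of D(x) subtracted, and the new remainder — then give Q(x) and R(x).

Q(x) = −6x⁴ − 7x³ − 3x² − 6x − 9; R(x) = 9x − 4

Step 1: lead(12x⁶ + 8x⁵ + 35x⁴ + 51x³ + 30x² + 36x + 50) ÷ lead(D) = 12x⁶ ÷ −2x² = −6x⁴. Subtract (−6x⁴)·D = 12x⁶ − 6x⁵ + 36x⁴. Remainder: 14x⁵ − x⁴ + 51x³ + 30x² + 36x + 50.
Step 2: lead(14x⁵ − x⁴ + 51x³ + 30x² + 36x + 50) ÷ lead(D) = 14x⁵ ÷ −2x² = −7x³. Subtract (−7x³)·D = 14x⁵ − 7x⁴ + 42x³. Remainder: 6x⁴ + 9x³ + 30x² + 36x + 50.
Step 3: lead(6x⁴ + 9x³ + 30x² + 36x + 50) ÷ lead(D) = 6x⁴ ÷ −2x² = −3x². Subtract (−3x²)·D = 6x⁴ − 3x³ + 18x². Remainder: 12x³ + 12x² + 36x + 50.
Step 4: lead(12x³ + 12x² + 36x + 50) ÷ lead(D) = 12x³ ÷ −2x² = −6x. Subtract (−6x)·D = 12x³ − 6x² + 36x. Remainder: 18x² + 50.
Step 5: lead(18x² + 50) ÷ lead(D) = 18x² ÷ −2x² = −9. Subtract (−9)·D = 18x² − 9x + 54. Remainder: 9x − 4.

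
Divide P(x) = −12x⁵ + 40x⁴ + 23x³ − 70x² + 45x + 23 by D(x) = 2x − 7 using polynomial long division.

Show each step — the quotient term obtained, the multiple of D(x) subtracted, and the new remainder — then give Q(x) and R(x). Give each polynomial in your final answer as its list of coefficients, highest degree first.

Q = [-6, -1, 8, -7, -2]; R = [9]

Step 1: lead(−12x⁵ + 40x⁴ + 23x³ − 70x² + 45x + 23) ÷ lead(D) = −12x⁵ ÷ 2x = −6x⁴. Subtract (−6x⁴)·D = −12x⁵ + 42x⁴. Remainder: −2x⁴ + 23x³ − 70x² + 45x + 23.
Step 2: lead(−2x⁴ + 23x³ − 70x² + 45x + 23) ÷ lead(D) = −2x⁴ ÷ 2x = −x³. Subtract (−x³)·D = −2x⁴ + 7x³. Remainder: 16x³ − 70x² + 45x + 23.
Step 3: lead(16x³ − 70x² + 45x + 23) ÷ lead(D) = 16x³ ÷ 2x = 8x². Subtract (8x²)·D = 16x³ − 56x². Remainder: −14x² + 45x + 23.
Step 4: lead(−14x² + 45x + 23) ÷ lead(D) = −14x² ÷ 2x = −7x. Subtract (−7x)·D = −14x² + 49x. Remainder: −4x + 23.
Step 5: lead(−4x + 23) ÷ lead(D) = −4x ÷ 2x = −2. Subtract (−2)·D = −4x + 14. Remainder: 9.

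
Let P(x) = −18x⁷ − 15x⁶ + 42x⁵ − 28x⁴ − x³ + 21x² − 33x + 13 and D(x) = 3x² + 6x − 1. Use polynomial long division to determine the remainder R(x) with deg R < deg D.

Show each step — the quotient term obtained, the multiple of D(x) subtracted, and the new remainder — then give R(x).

R(x) = −4x + 9

Step 1: lead(−18x⁷ − 15x⁶ + 42x⁵ − 28x⁴ − x³ + 21x² − 33x + 13) ÷ lead(D) = −18x⁷ ÷ 3x² = −6x⁵. Subtract (−6x⁵)·D = −18x⁷ − 36x⁶ + 6x⁵. Remainder: 21x⁶ + 36x⁵ − 28x⁴ − x³ + 21x² − 33x + 13.
Step 2: lead(21x⁶ + 36x⁵ − 28x⁴ − x³ + 21x² − 33x + 13) ÷ lead(D) = 21x⁶ ÷ 3x² = 7x⁴. Subtract (7x⁴)·D = 21x⁶ + 42x⁵ − 7x⁴. Remainder: −6x⁵ − 21x⁴ − x³ + 21x² − 33x + 13.
Step 3: lead(−6x⁵ − 21x⁴ − x³ + 21x² − 33x + 13) ÷ lead(D) = −6x⁵ ÷ 3x² = −2x³. Subtract (−2x³)·D = −6x⁵ − 12x⁴ + 2x³. Remainder: −9x⁴ − 3x³ + 21x² − 33x + 13.
Step 4: lead(−9x⁴ − 3x³ + 21x² − 33x + 13) ÷ lead(D) = −9x⁴ ÷ 3x² = −3x². Subtract (−3x²)·D = −9x⁴ − 18x³ + 3x². Remainder: 15x³ + 18x² − 33x + 13.
Step 5: lead(15x³ + 18x² − 33x + 13) ÷ lead(D) = 15x³ ÷ 3x² = 5x. Subtract (5x)·D = 15x³ + 30x² − 5x. Remainder: −12x² − 28x + 13.
Step 6: lead(−12x² − 28x + 13) ÷ lead(D) = −12x² ÷ 3x² = −4. Subtract (−4)·D = −12x² − 24x + 4. Remainder: −4x + 9.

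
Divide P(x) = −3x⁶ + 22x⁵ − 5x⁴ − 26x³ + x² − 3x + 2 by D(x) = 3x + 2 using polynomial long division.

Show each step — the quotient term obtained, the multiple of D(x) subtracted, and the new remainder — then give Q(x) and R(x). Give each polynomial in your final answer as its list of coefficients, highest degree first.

Step 1: lead(−3x⁶ + 22x⁵ − 5x⁴ − 26x³ + x² − 3x + 2) ÷ lead(D) = −3x⁶ ÷ 3x = −x⁵. Subtract (−x⁵)·D = −3x⁶ − 2x⁵. Remainder: 24x⁵ − 5x⁴ − 26x³ + x² − 3x + 2.
Step 2: lead(24x⁵ − 5x⁴ − 26x³ + x² − 3x + 2) ÷ lead(D) = 24x⁵ ÷ 3x = 8x⁴. Subtract (8x⁴)·D = 24x⁵ + 16x⁴. Remainder: −21x⁴ − 26x³ + x² − 3x + 2.
Step 3: lead(−21x⁴ − 26x³ + x² − 3x + 2) ÷ lead(D) = −21x⁴ ÷ 3x = −7x³. Subtract (−7x³)·D = −21x⁴ − 14x³. Remainder: −12x³ + x² − 3x + 2.
Step 4: lead(−12x³ + x² − 3x + 2) ÷ lead(D) = −12x³ ÷ 3x = −4x². Subtract (−4x²)·D = −12x³ − 8x². Remainder: 9x² − 3x + 2.
Step 5: lead(9x² − 3x + 2) ÷ lead(D) = 9x² ÷ 3x = 3x. Subtract (3x)·D = 9x² + 6x. Remainder: −9x + 2.
Step 6: lead(−9x + 2) ÷ lead(D) = −9x ÷ 3x = −3. Subtract (−3)·D = −9x − 6. Remainder: 8.

Q = [-1, 8, -7, -4, 3, -3]; R = [8]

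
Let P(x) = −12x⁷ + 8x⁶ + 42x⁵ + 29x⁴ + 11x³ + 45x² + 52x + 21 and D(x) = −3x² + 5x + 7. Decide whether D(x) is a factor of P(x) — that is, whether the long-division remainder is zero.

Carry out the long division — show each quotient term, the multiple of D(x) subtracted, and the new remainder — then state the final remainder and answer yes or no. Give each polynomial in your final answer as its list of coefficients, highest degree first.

Step 1: lead(−12x⁷ + 8x⁶ + 42x⁵ + 29x⁴ + 11x³ + 45x² + 52x + 21) ÷ lead(D) = −12x⁷ ÷ −3x² = 4x⁵. Subtract (4x⁵)·D = −12x⁷ + 20x⁶ + 28x⁵. Remainder: −12x⁶ + 14x⁵ + 29x⁴ + 11x³ + 45x² + 52x + 21.
Step 2: lead(−12x⁶ + 14x⁵ + 29x⁴ + 11x³ + 45x² + 52x + 21) ÷ lead(D) = −12x⁶ ÷ −3x² = 4x⁴. Subtract (4x⁴)·D = −12x⁶ + 20x⁵ + 28x⁴. Remainder: −6x⁵ + x⁴ + 11x³ + 45x² + 52x + 21.
Step 3: lead(−6x⁵ + x⁴ + 11x³ + 45x² + 52x + 21) ÷ lead(D) = −6x⁵ ÷ −3x² = 2x³. Subtract (2x³)·D = −6x⁵ + 10x⁴ + 14x³. Remainder: −9x⁴ − 3x³ + 45x² + 52x + 21.
Step 4: lead(−9x⁴ − 3x³ + 45x² + 52x + 21) ÷ lead(D) = −9x⁴ ÷ −3x² = 3x². Subtract (3x²)·D = −9x⁴ + 15x³ + 21x². Remainder: −18x³ + 24x² + 52x + 21.
Step 5: lead(−18x³ + 24x² + 52x + 21) ÷ lead(D) = −18x³ ÷ −3x² = 6x. Subtract (6x)·D = −18x³ + 30x² + 42x. Remainder: −6x² + 10x + 21.
Step 6: lead(−6x² + 10x + 21) ÷ lead(D) = −6x² ÷ −3x² = 2. Subtract (2)·D = −6x² + 10x + 14. Remainder: 7.

R = [7], so D(x) is not a factor of P(x). no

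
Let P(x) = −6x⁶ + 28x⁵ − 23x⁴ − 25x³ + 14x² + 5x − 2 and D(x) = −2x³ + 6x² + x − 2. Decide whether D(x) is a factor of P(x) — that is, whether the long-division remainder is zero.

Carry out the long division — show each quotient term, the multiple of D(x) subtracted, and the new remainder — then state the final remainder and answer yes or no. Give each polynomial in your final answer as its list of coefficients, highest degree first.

R = [0], so D(x) is a factor of P(x). yes

Step 1: lead(−6x⁶ + 28x⁵ − 23x⁴ − 25x³ + 14x² + 5x − 2) ÷ lead(D) = −6x⁶ ÷ −2x³ = 3x³. Subtract (3x³)·D = −6x⁶ + 18x⁵ + 3x⁴ − 6x³. Remainder: 10x⁵ − 26x⁴ − 19x³ + 14x² + 5x − 2.
Step 2: lead(10x⁵ − 26x⁴ − 19x³ + 14x² + 5x − 2) ÷ lead(D) = 10x⁵ ÷ −2x³ = −5x². Subtract (−5x²)·D = 10x⁵ − 30x⁴ − 5x³ + 10x². Remainder: 4x⁴ − 14x³ + 4x² + 5x − 2.
Step 3: lead(4x⁴ − 14x³ + 4x² + 5x − 2) ÷ lead(D) = 4x⁴ ÷ −2x³ = −2x. Subtract (−2x)·D = 4x⁴ − 12x³ − 2x² + 4x. Remainder: −2x³ + 6x² + x − 2.
Step 4: lead(−2x³ + 6x² + x − 2) ÷ lead(D) = −2x³ ÷ −2x³ = 1. Subtract (1)·D = −2x³ + 6x² + x − 2. Remainder: 0.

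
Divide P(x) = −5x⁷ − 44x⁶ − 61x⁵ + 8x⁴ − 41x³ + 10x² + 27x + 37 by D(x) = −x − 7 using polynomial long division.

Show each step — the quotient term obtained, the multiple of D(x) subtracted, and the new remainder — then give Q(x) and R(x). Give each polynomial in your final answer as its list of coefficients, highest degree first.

Q = [5, 9, -2, 6, -1, -3, -6]; R = [-5]

Step 1: lead(−5x⁷ − 44x⁶ − 61x⁵ + 8x⁴ − 41x³ + 10x² + 27x + 37) ÷ lead(D) = −5x⁷ ÷ −x = 5x⁶. Subtract (5x⁶)·D = −5x⁷ − 35x⁶. Remainder: −9x⁶ − 61x⁵ + 8x⁴ − 41x³ + 10x² + 27x + 37.
Step 2: lead(−9x⁶ − 61x⁵ + 8x⁴ − 41x³ + 10x² + 27x + 37) ÷ lead(D) = −9x⁶ ÷ −x = 9x⁵. Subtract (9x⁵)·D = −9x⁶ − 63x⁵. Remainder: 2x⁵ + 8x⁴ − 41x³ + 10x² + 27x + 37.
Step 3: lead(2x⁵ + 8x⁴ − 41x³ + 10x² + 27x + 37) ÷ lead(D) = 2x⁵ ÷ −x = −2x⁴. Subtract (−2x⁴)·D = 2x⁵ + 14x⁴. Remainder: −6x⁴ − 41x³ + 10x² + 27x + 37.
Step 4: lead(−6x⁴ − 41x³ + 10x² + 27x + 37) ÷ lead(D) = −6x⁴ ÷ −x = 6x³. Subtract (6x³)·D = −6x⁴ − 42x³. Remainder: x³ + 10x² + 27x + 37.
Step 5: lead(x³ + 10x² + 27x + 37) ÷ lead(D) = x³ ÷ −x = −x². Subtract (−x²)·D = x³ + 7x². Remainder: 3x² + 27x + 37.
Step 6: lead(3x² + 27x + 37) ÷ lead(D) = 3x² ÷ −x = −3x. Subtract (−3x)·D = 3x² + 21x. Remainder: 6x + 37.
Step 7: lead(6x + 37) ÷ lead(D) = 6x ÷ −x = −6. Subtract (−6)·D = 6x + 42. Remainder: −5.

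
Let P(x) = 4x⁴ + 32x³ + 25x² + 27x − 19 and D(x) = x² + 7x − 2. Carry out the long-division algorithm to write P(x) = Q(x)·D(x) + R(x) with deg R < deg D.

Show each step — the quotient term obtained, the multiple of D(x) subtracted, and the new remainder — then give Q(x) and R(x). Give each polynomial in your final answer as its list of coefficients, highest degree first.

Step 1: lead(4x⁴ + 32x³ + 25x² + 27x − 19) ÷ lead(D) = 4x⁴ ÷ x² = 4x². Subtract (4x²)·D = 4x⁴ + 28x³ − 8x². Remainder: 4x³ + 33x² + 27x − 19.
Step 2: lead(4x³ + 33x² + 27x − 19) ÷ lead(D) = 4x³ ÷ x² = 4x. Subtract (4x)·D = 4x³ + 28x² − 8x. Remainder: 5x² + 35x − 19.
Step 3: lead(5x² + 35x − 19) ÷ lead(D) = 5x² ÷ x² = 5. Subtract (5)·D = 5x² + 35x − 10. Remainder: −9.

Q = [4, 4, 5]; R = [-9]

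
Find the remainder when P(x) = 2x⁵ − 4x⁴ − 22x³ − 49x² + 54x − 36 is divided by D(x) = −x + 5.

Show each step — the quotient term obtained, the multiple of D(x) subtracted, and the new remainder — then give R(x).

R(x) = 9

Step 1: lead(2x⁵ − 4x⁴ − 22x³ − 49x² + 54x − 36) ÷ lead(D) = 2x⁵ ÷ −x = −2x⁴. Subtract (−2x⁴)·D = 2x⁵ − 10x⁴. Remainder: 6x⁴ − 22x³ − 49x² + 54x − 36.
Step 2: lead(6x⁴ − 22x³ − 49x² + 54x − 36) ÷ lead(D) = 6x⁴ ÷ −x = −6x³. Subtract (−6x³)·D = 6x⁴ − 30x³. Remainder: 8x³ − 49x² + 54x − 36.
Step 3: lead(8x³ − 49x² + 54x − 36) ÷ lead(D) = 8x³ ÷ −x = −8x². Subtract (−8x²)·D = 8x³ − 40x². Remainder: −9x² + 54x − 36.
Step 4: lead(−9x² + 54x − 36) ÷ lead(D) = −9x² ÷ −x = 9x. Subtract (9x)·D = −9x² + 45x. Remainder: 9x − 36.
Step 5: lead(9x − 36) ÷ lead(D) = 9x ÷ −x = −9. Subtract (−9)·D = 9x − 45. Remainder: 9.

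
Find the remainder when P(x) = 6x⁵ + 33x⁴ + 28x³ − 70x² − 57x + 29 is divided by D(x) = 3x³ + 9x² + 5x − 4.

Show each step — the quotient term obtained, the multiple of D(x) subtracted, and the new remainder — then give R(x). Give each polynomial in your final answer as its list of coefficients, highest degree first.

R = [-6, 8, -7]

Step 1: lead(6x⁵ + 33x⁴ + 28x³ − 70x² − 57x + 29) ÷ lead(D) = 6x⁵ ÷ 3x³ = 2x². Subtract (2x²)·D = 6x⁵ + 18x⁴ + 10x³ − 8x². Remainder: 15x⁴ + 18x³ − 62x² − 57x + 29.
Step 2: lead(15x⁴ + 18x³ − 62x² − 57x + 29) ÷ lead(D) = 15x⁴ ÷ 3x³ = 5x. Subtract (5x)·D = 15x⁴ + 45x³ + 25x² − 20x. Remainder: −27x³ − 87x² − 37x + 29.
Step 3: lead(−27x³ − 87x² − 37x + 29) ÷ lead(D) = −27x³ ÷ 3x³ = −9. Subtract (−9)·D = −27x³ − 81x² − 45x + 36. Remainder: −6x² + 8x − 7.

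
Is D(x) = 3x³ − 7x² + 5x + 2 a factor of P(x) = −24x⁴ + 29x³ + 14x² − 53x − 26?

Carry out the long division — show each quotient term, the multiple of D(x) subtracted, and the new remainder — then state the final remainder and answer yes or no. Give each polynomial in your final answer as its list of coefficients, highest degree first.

Step 1: lead(−24x⁴ + 29x³ + 14x² − 53x − 26) ÷ lead(D) = −24x⁴ ÷ 3x³ = −8x. Subtract (−8x)·D = −24x⁴ + 56x³ − 40x² − 16x. Remainder: −27x³ + 54x² − 37x − 26.
Step 2: lead(−27x³ + 54x² − 37x − 26) ÷ lead(D) = −27x³ ÷ 3x³ = −9. Subtract (−9)·D = −27x³ + 63x² − 45x − 18. Remainder: −9x² + 8x − 8.

R = [-9, 8, -8], so D(x) is not a factor of P(x). no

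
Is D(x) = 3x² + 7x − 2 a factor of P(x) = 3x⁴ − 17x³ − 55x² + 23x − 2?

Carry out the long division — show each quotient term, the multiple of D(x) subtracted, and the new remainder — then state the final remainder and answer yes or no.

Step 1: lead(3x⁴ − 17x³ − 55x² + 23x − 2) ÷ lead(D) = 3x⁴ ÷ 3x² = x². Subtract (x²)·D = 3x⁴ + 7x³ − 2x². Remainder: −24x³ − 53x² + 23x − 2.
Step 2: lead(−24x³ − 53x² + 23x − 2) ÷ lead(D) = −24x³ ÷ 3x² = −8x. Subtract (−8x)·D = −24x³ − 56x² + 16x. Remainder: 3x² + 7x − 2.
Step 3: lead(3x² + 7x − 2) ÷ lead(D) = 3x² ÷ 3x² = 1. Subtract (1)·D = 3x² + 7x − 2. Remainder: 0.

R(x) = 0, so D(x) is a factor of P(x). yes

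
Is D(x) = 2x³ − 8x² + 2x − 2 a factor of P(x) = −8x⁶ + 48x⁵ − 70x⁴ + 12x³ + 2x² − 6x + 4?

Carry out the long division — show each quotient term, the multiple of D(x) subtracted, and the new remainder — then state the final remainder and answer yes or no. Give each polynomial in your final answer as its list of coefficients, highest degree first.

R = [0], so D(x) is a factor of P(x). yes

Step 1: lead(−8x⁶ + 48x⁵ − 70x⁴ + 12x³ + 2x² − 6x + 4) ÷ lead(D) = −8x⁶ ÷ 2x³ = −4x³. Subtract (−4x³)·D = −8x⁶ + 32x⁵ − 8x⁴ + 8x³. Remainder: 16x⁵ − 62x⁴ + 4x³ + 2x² − 6x + 4.
Step 2: lead(16x⁵ − 62x⁴ + 4x³ + 2x² − 6x + 4) ÷ lead(D) = 16x⁵ ÷ 2x³ = 8x². Subtract (8x²)·D = 16x⁵ − 64x⁴ + 16x³ − 16x². Remainder: 2x⁴ − 12x³ + 18x² − 6x + 4.
Step 3: lead(2x⁴ − 12x³ + 18x² − 6x + 4) ÷ lead(D) = 2x⁴ ÷ 2x³ = x. Subtract (x)·D = 2x⁴ − 8x³ + 2x² − 2x. Remainder: −4x³ + 16x² − 4x + 4.
Step 4: lead(−4x³ + 16x² − 4x + 4) ÷ lead(D) = −4x³ ÷ 2x³ = −2. Subtract (−2)·D = −4x³ + 16x² − 4x + 4. Remainder: 0.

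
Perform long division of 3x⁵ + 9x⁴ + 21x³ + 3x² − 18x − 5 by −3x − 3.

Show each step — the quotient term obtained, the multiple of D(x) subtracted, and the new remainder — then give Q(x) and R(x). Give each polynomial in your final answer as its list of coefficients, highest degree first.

Step 1: lead(3x⁵ + 9x⁴ + 21x³ + 3x² − 18x − 5) ÷ lead(D) = 3x⁵ ÷ −3x = −x⁴. Subtract (−x⁴)·D = 3x⁵ + 3x⁴. Remainder: 6x⁴ + 21x³ + 3x² − 18x − 5.
Step 2: lead(6x⁴ + 21x³ + 3x² − 18x − 5) ÷ lead(D) = 6x⁴ ÷ −3x = −2x³. Subtract (−2x³)·D = 6x⁴ + 6x³. Remainder: 15x³ + 3x² − 18x − 5.
Step 3: lead(15x³ + 3x² − 18x − 5) ÷ lead(D) = 15x³ ÷ −3x = −5x². Subtract (−5x²)·D = 15x³ + 15x². Remainder: −12x² − 18x − 5.
Step 4: lead(−12x² − 18x − 5) ÷ lead(D) = −12x² ÷ −3x = 4x. Subtract (4x)·D = −12x² − 12x. Remainder: −6x − 5.
Step 5: lead(−6x − 5) ÷ lead(D) = −6x ÷ −3x = 2. Subtract (2)·D = −6x − 6. Remainder: 1.

Q = [-1, -2, -5, 4, 2]; R = [1]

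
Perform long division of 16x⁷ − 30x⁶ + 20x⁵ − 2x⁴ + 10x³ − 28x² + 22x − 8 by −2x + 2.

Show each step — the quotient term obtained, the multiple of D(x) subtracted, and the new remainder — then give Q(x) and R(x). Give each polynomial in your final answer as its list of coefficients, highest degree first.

Step 1: lead(16x⁷ − 30x⁶ + 20x⁵ − 2x⁴ + 10x³ − 28x² + 22x − 8) ÷ lead(D) = 16x⁷ ÷ −2x = −8x⁶. Subtract (−8x⁶)·D = 16x⁷ − 16x⁶. Remainder: −14x⁶ + 20x⁵ − 2x⁴ + 10x³ − 28x² + 22x − 8.
Step 2: lead(−14x⁶ + 20x⁵ − 2x⁴ + 10x³ − 28x² + 22x − 8) ÷ lead(D) = −14x⁶ ÷ −2x = 7x⁵. Subtract (7x⁵)·D = −14x⁶ + 14x⁵. Remainder: 6x⁵ − 2x⁴ + 10x³ − 28x² + 22x − 8.
Step 3: lead(6x⁵ − 2x⁴ + 10x³ − 28x² + 22x − 8) ÷ lead(D) = 6x⁵ ÷ −2x = −3x⁴. Subtract (−3x⁴)·D = 6x⁵ − 6x⁴. Remainder: 4x⁴ + 10x³ − 28x² + 22x − 8.
Step 4: lead(4x⁴ + 10x³ − 28x² + 22x − 8) ÷ lead(D) = 4x⁴ ÷ −2x = −2x³. Subtract (−2x³)·D = 4x⁴ − 4x³. Remainder: 14x³ − 28x² + 22x − 8.
Step 5: lead(14x³ − 28x² + 22x − 8) ÷ lead(D) = 14x³ ÷ −2x = −7x². Subtract (−7x²)·D = 14x³ − 14x². Remainder: −14x² + 22x − 8.
Step 6: lead(−14x² + 22x − 8) ÷ lead(D) = −14x² ÷ −2x = 7x. Subtract (7x)·D = −14x² + 14x. Remainder: 8x − 8.
Step 7: lead(8x − 8) ÷ lead(D) = 8x ÷ −2x = −4. Subtract (−4)·D = 8x − 8. Remainder: 0.

Q = [-8, 7, -3, -2, -7, 7, -4]; R = [0]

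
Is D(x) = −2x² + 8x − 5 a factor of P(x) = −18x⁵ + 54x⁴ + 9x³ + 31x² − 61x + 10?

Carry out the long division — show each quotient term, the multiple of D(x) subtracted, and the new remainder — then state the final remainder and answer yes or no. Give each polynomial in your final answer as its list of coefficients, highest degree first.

R = [0], so D(x) is a factor of P(x). yes

Step 1: lead(−18x⁵ + 54x⁴ + 9x³ + 31x² − 61x + 10) ÷ lead(D) = −18x⁵ ÷ −2x² = 9x³. Subtract (9x³)·D = −18x⁵ + 72x⁴ − 45x³. Remainder: −18x⁴ + 54x³ + 31x² − 61x + 10.
Step 2: lead(−18x⁴ + 54x³ + 31x² − 61x + 10) ÷ lead(D) = −18x⁴ ÷ −2x² = 9x². Subtract (9x²)·D = −18x⁴ + 72x³ − 45x². Remainder: −18x³ + 76x² − 61x + 10.
Step 3: lead(−18x³ + 76x² − 61x + 10) ÷ lead(D) = −18x³ ÷ −2x² = 9x. Subtract (9x)·D = −18x³ + 72x² − 45x. Remainder: 4x² − 16x + 10.
Step 4: lead(4x² − 16x + 10) ÷ lead(D) = 4x² ÷ −2x² = −2. Subtract (−2)·D = 4x² − 16x + 10. Remainder: 0.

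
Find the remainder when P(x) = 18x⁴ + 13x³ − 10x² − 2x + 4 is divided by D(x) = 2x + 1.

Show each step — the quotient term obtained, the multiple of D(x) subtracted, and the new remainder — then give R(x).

R(x) = 2

Step 1: lead(18x⁴ + 13x³ − 10x² − 2x + 4) ÷ lead(D) = 18x⁴ ÷ 2x = 9x³. Subtract (9x³)·D = 18x⁴ + 9x³. Remainder: 4x³ − 10x² − 2x + 4.
Step 2: lead(4x³ − 10x² − 2x + 4) ÷ lead(D) = 4x³ ÷ 2x = 2x². Subtract (2x²)·D = 4x³ + 2x². Remainder: −12x² − 2x + 4.
Step 3: lead(−12x² − 2x + 4) ÷ lead(D) = −12x² ÷ 2x = −6x. Subtract (−6x)·D = −12x² − 6x. Remainder: 4x + 4.
Step 4: lead(4x + 4) ÷ lead(D) = 4x ÷ 2x = 2. Subtract (2)·D = 4x + 2. Remainder: 2.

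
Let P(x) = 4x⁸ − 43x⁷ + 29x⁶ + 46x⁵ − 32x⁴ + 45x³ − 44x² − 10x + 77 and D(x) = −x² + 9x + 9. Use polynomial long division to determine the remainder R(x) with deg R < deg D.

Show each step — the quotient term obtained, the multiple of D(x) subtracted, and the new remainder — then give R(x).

R(x) = −x + 5

Step 1: lead(4x⁸ − 43x⁷ + 29x⁶ + 46x⁵ − 32x⁴ + 45x³ − 44x² − 10x + 77) ÷ lead(D) = 4x⁸ ÷ −x² = −4x⁶. Subtract (−4x⁶)·D = 4x⁸ − 36x⁷ − 36x⁶. Remainder: −7x⁷ + 65x⁶ + 46x⁵ − 32x⁴ + 45x³ − 44x² − 10x + 77.
Step 2: lead(−7x⁷ + 65x⁶ + 46x⁵ − 32x⁴ + 45x³ − 44x² − 10x + 77) ÷ lead(D) = −7x⁷ ÷ −x² = 7x⁵. Subtract (7x⁵)·D = −7x⁷ + 63x⁶ + 63x⁵. Remainder: 2x⁶ − 17x⁵ − 32x⁴ + 45x³ − 44x² − 10x + 77.
Step 3: lead(2x⁶ − 17x⁵ − 32x⁴ + 45x³ − 44x² − 10x + 77) ÷ lead(D) = 2x⁶ ÷ −x² = −2x⁴. Subtract (−2x⁴)·D = 2x⁶ − 18x⁵ − 18x⁴. Remainder: x⁵ − 14x⁴ + 45x³ − 44x² − 10x + 77.
Step 4: lead(x⁵ − 14x⁴ + 45x³ − 44x² − 10x + 77) ÷ lead(D) = x⁵ ÷ −x² = −x³. Subtract (−x³)·D = x⁵ − 9x⁴ − 9x³. Remainder: −5x⁴ + 54x³ − 44x² − 10x + 77.
Step 5: lead(−5x⁴ + 54x³ − 44x² − 10x + 77) ÷ lead(D) = −5x⁴ ÷ −x² = 5x². Subtract (5x²)·D = −5x⁴ + 45x³ + 45x². Remainder: 9x³ − 89x² − 10x + 77.
Step 6: lead(9x³ − 89x² − 10x + 77) ÷ lead(D) = 9x³ ÷ −x² = −9x. Subtract (−9x)·D = 9x³ − 81x² − 81x. Remainder: −8x² + 71x + 77.
Step 7: lead(−8x² + 71x + 77) ÷ lead(D) = −8x² ÷ −x² = 8. Subtract (8)·D = −8x² + 72x + 72. Remainder: −x + 5.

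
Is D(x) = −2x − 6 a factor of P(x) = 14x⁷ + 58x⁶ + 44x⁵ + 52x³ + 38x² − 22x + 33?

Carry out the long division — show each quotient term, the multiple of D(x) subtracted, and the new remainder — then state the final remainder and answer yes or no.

Step 1: lead(14x⁷ + 58x⁶ + 44x⁵ + 52x³ + 38x² − 22x + 33) ÷ lead(D) = 14x⁷ ÷ −2x = −7x⁶. Subtract (−7x⁶)·D = 14x⁷ + 42x⁶. Remainder: 16x⁶ + 44x⁵ + 52x³ + 38x² − 22x + 33.
Step 2: lead(16x⁶ + 44x⁵ + 52x³ + 38x² − 22x + 33) ÷ lead(D) = 16x⁶ ÷ −2x = −8x⁵. Subtract (−8x⁵)·D = 16x⁶ + 48x⁵. Remainder: −4x⁵ + 52x³ + 38x² − 22x + 33.
Step 3: lead(−4x⁵ + 52x³ + 38x² − 22x + 33) ÷ lead(D) = −4x⁵ ÷ −2x = 2x⁴. Subtract (2x⁴)·D = −4x⁵ − 12x⁴. Remainder: 12x⁴ + 52x³ + 38x² − 22x + 33.
Step 4: lead(12x⁴ + 52x³ + 38x² − 22x + 33) ÷ lead(D) = 12x⁴ ÷ −2x = −6x³. Subtract (−6x³)·D = 12x⁴ + 36x³. Remainder: 16x³ + 38x² − 22x + 33.
Step 5: lead(16x³ + 38x² − 22x + 33) ÷ lead(D) = 16x³ ÷ −2x = −8x². Subtract (−8x²)·D = 16x³ + 48x². Remainder: −10x² − 22x + 33.
Step 6: lead(−10x² − 22x + 33) ÷ lead(D) = −10x² ÷ −2x = 5x. Subtract (5x)·D = −10x² − 30x. Remainder: 8x + 33.
Step 7: lead(8x + 33) ÷ lead(D) = 8x ÷ −2x = −4. Subtract (−4)·D = 8x + 24. Remainder: 9.

R(x) = 9, so D(x) is not a factor of P(x). no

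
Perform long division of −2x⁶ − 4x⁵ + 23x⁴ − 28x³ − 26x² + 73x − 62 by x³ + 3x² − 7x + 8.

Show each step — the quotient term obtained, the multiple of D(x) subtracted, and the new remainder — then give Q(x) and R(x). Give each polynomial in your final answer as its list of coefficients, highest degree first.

Step 1: lead(−2x⁶ − 4x⁵ + 23x⁴ − 28x³ − 26x² + 73x − 62) ÷ lead(D) = −2x⁶ ÷ x³ = −2x³. Subtract (−2x³)·D = −2x⁶ − 6x⁵ + 14x⁴ − 16x³. Remainder: 2x⁵ + 9x⁴ − 12x³ − 26x² + 73x − 62.
Step 2: lead(2x⁵ + 9x⁴ − 12x³ − 26x² + 73x − 62) ÷ lead(D) = 2x⁵ ÷ x³ = 2x². Subtract (2x²)·D = 2x⁵ + 6x⁴ − 14x³ + 16x². Remainder: 3x⁴ + 2x³ − 42x² + 73x − 62.
Step 3: lead(3x⁴ + 2x³ − 42x² + 73x − 62) ÷ lead(D) = 3x⁴ ÷ x³ = 3x. Subtract (3x)·D = 3x⁴ + 9x³ − 21x² + 24x. Remainder: −7x³ − 21x² + 49x − 62.
Step 4: lead(−7x³ − 21x² + 49x − 62) ÷ lead(D) = −7x³ ÷ x³ = −7. Subtract (−7)·D = −7x³ − 21x² + 49x − 56. Remainder: −6.

Q = [-2, 2, 3, -7]; R = [-6]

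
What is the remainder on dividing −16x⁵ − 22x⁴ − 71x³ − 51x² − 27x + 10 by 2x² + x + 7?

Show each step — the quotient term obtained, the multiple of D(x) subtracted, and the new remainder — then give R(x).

R(x) = 3

Step 1: lead(−16x⁵ − 22x⁴ − 71x³ − 51x² − 27x + 10) ÷ lead(D) = −16x⁵ ÷ 2x² = −8x³. Subtract (−8x³)·D = −16x⁵ − 8x⁴ − 56x³. Remainder: −14x⁴ − 15x³ − 51x² − 27x + 10.
Step 2: lead(−14x⁴ − 15x³ − 51x² − 27x + 10) ÷ lead(D) = −14x⁴ ÷ 2x² = −7x². Subtract (−7x²)·D = −14x⁴ − 7x³ − 49x². Remainder: −8x³ − 2x² − 27x + 10.
Step 3: lead(−8x³ − 2x² − 27x + 10) ÷ lead(D) = −8x³ ÷ 2x² = −4x. Subtract (−4x)·D = −8x³ − 4x² − 28x. Remainder: 2x² + x + 10.
Step 4: lead(2x² + x + 10) ÷ lead(D) = 2x² ÷ 2x² = 1. Subtract (1)·D = 2x² + x + 7. Remainder: 3.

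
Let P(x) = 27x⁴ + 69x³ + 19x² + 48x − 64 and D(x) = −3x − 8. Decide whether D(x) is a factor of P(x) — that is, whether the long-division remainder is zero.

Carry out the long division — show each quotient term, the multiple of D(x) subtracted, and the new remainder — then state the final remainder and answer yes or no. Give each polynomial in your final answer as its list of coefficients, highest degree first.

R = [0], so D(x) is a factor of P(x). yes

Step 1: lead(27x⁴ + 69x³ + 19x² + 48x − 64) ÷ lead(D) = 27x⁴ ÷ −3x = −9x³. Subtract (−9x³)·D = 27x⁴ + 72x³. Remainder: −3x³ + 19x² + 48x − 64.
Step 2: lead(−3x³ + 19x² + 48x − 64) ÷ lead(D) = −3x³ ÷ −3x = x². Subtract (x²)·D = −3x³ − 8x². Remainder: 27x² + 48x − 64.
Step 3: lead(27x² + 48x − 64) ÷ lead(D) = 27x² ÷ −3x = −9x. Subtract (−9x)·D = 27x² + 72x. Remainder: −24x − 64.
Step 4: lead(−24x − 64) ÷ lead(D) = −24x ÷ −3x = 8. Subtract (8)·D = −24x − 64. Remainder: 0.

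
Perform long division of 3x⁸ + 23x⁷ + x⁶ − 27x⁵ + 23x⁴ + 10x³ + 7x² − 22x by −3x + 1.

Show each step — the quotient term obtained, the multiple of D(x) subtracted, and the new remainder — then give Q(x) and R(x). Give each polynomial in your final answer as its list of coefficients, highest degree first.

Step 1: lead(3x⁸ + 23x⁷ + x⁶ − 27x⁵ + 23x⁴ + 10x³ + 7x² − 22x) ÷ lead(D) = 3x⁸ ÷ −3x = −x⁷. Subtract (−x⁷)·D = 3x⁸ − x⁷. Remainder: 24x⁷ + x⁶ − 27x⁵ + 23x⁴ + 10x³ + 7x² − 22x.
Step 2: lead(24x⁷ + x⁶ − 27x⁵ + 23x⁴ + 10x³ + 7x² − 22x) ÷ lead(D) = 24x⁷ ÷ −3x = −8x⁶. Subtract (−8x⁶)·D = 24x⁷ − 8x⁶. Remainder: 9x⁶ − 27x⁵ + 23x⁴ + 10x³ + 7x² − 22x.
Step 3: lead(9x⁶ − 27x⁵ + 23x⁴ + 10x³ + 7x² − 22x) ÷ lead(D) = 9x⁶ ÷ −3x = −3x⁵. Subtract (−3x⁵)·D = 9x⁶ − 3x⁵. Remainder: −24x⁵ + 23x⁴ + 10x³ + 7x² − 22x.
Step 4: lead(−24x⁵ + 23x⁴ + 10x³ + 7x² − 22x) ÷ lead(D) = −24x⁵ ÷ −3x = 8x⁴. Subtract (8x⁴)·D = −24x⁵ + 8x⁴. Remainder: 15x⁴ + 10x³ + 7x² − 22x.
Step 5: lead(15x⁴ + 10x³ + 7x² − 22x) ÷ lead(D) = 15x⁴ ÷ −3x = −5x³. Subtract (−5x³)·D = 15x⁴ − 5x³. Remainder: 15x³ + 7x² − 22x.
Step 6: lead(15x³ + 7x² − 22x) ÷ lead(D) = 15x³ ÷ −3x = −5x². Subtract (−5x²)·D = 15x³ − 5x². Remainder: 12x² − 22x.
Step 7: lead(12x² − 22x) ÷ lead(D) = 12x² ÷ −3x = −4x. Subtract (−4x)·D = 12x² − 4x. Remainder: −18x.
Step 8: lead(−18x) ÷ lead(D) = −18x ÷ −3x = 6. Subtract (6)·D = −18x + 6. Remainder: −6.

Q = [-1, -8, -3, 8, -5, -5, -4, 6]; R = [-6]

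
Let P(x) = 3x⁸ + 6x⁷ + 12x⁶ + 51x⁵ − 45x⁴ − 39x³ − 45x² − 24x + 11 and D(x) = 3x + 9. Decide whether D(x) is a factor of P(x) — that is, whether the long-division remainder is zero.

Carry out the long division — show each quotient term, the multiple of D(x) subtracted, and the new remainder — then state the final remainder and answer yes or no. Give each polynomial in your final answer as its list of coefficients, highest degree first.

Step 1: lead(3x⁸ + 6x⁷ + 12x⁶ + 51x⁵ − 45x⁴ − 39x³ − 45x² − 24x + 11) ÷ lead(D) = 3x⁸ ÷ 3x = x⁷. Subtract (x⁷)·D = 3x⁸ + 9x⁷. Remainder: −3x⁷ + 12x⁶ + 51x⁵ − 45x⁴ − 39x³ − 45x² − 24x + 11.
Step 2: lead(−3x⁷ + 12x⁶ + 51x⁵ − 45x⁴ − 39x³ − 45x² − 24x + 11) ÷ lead(D) = −3x⁷ ÷ 3x = −x⁶. Subtract (−x⁶)·D = −3x⁷ − 9x⁶. Remainder: 21x⁶ + 51x⁵ − 45x⁴ − 39x³ − 45x² − 24x + 11.
Step 3: lead(21x⁶ + 51x⁵ − 45x⁴ − 39x³ − 45x² − 24x + 11) ÷ lead(D) = 21x⁶ ÷ 3x = 7x⁵. Subtract (7x⁵)·D = 21x⁶ + 63x⁵. Remainder: −12x⁵ − 45x⁴ − 39x³ − 45x² − 24x + 11.
Step 4: lead(−12x⁵ − 45x⁴ − 39x³ − 45x² − 24x + 11) ÷ lead(D) = −12x⁵ ÷ 3x = −4x⁴. Subtract (−4x⁴)·D = −12x⁵ − 36x⁴. Remainder: −9x⁴ − 39x³ − 45x² − 24x + 11.
Step 5: lead(−9x⁴ − 39x³ − 45x² − 24x + 11) ÷ lead(D) = −9x⁴ ÷ 3x = −3x³. Subtract (−3x³)·D = −9x⁴ − 27x³. Remainder: −12x³ − 45x² − 24x + 11.
Step 6: lead(−12x³ − 45x² − 24x + 11) ÷ lead(D) = −12x³ ÷ 3x = −4x². Subtract (−4x²)·D = −12x³ − 36x². Remainder: −9x² − 24x + 11.
Step 7: lead(−9x² − 24x + 11) ÷ lead(D) = −9x² ÷ 3x = −3x. Subtract (−3x)·D = −9x² − 27x. Remainder: 3x + 11.
Step 8: lead(3x + 11) ÷ lead(D) = 3x ÷ 3x = 1. Subtract (1)·D = 3x + 9. Remainder: 2.

R = [2], so D(x) is not a factor of P(x). no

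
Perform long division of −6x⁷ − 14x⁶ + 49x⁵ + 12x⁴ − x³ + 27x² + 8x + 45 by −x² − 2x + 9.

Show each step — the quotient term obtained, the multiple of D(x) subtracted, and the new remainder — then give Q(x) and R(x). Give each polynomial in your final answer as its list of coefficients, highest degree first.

Q = [6, 2, 1, 4, 2, 5]; R = [0]

Step 1: lead(−6x⁷ − 14x⁶ + 49x⁵ + 12x⁴ − x³ + 27x² + 8x + 45) ÷ lead(D) = −6x⁷ ÷ −x² = 6x⁵. Subtract (6x⁵)·D = −6x⁷ − 12x⁶ + 54x⁵. Remainder: −2x⁶ − 5x⁵ + 12x⁴ − x³ + 27x² + 8x + 45.
Step 2: lead(−2x⁶ − 5x⁵ + 12x⁴ − x³ + 27x² + 8x + 45) ÷ lead(D) = −2x⁶ ÷ −x² = 2x⁴. Subtract (2x⁴)·D = −2x⁶ − 4x⁵ + 18x⁴. Remainder: −x⁵ − 6x⁴ − x³ + 27x² + 8x + 45.
Step 3: lead(−x⁵ − 6x⁴ − x³ + 27x² + 8x + 45) ÷ lead(D) = −x⁵ ÷ −x² = x³. Subtract (x³)·D = −x⁵ − 2x⁴ + 9x³. Remainder: −4x⁴ − 10x³ + 27x² + 8x + 45.
Step 4: lead(−4x⁴ − 10x³ + 27x² + 8x + 45) ÷ lead(D) = −4x⁴ ÷ −x² = 4x². Subtract (4x²)·D = −4x⁴ − 8x³ + 36x². Remainder: −2x³ − 9x² + 8x + 45.
Step 5: lead(−2x³ − 9x² + 8x + 45) ÷ lead(D) = −2x³ ÷ −x² = 2x. Subtract (2x)·D = −2x³ − 4x² + 18x. Remainder: −5x² − 10x + 45.
Step 6: lead(−5x² − 10x + 45) ÷ lead(D) = −5x² ÷ −x² = 5. Subtract (5)·D = −5x² − 10x + 45. Remainder: 0.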